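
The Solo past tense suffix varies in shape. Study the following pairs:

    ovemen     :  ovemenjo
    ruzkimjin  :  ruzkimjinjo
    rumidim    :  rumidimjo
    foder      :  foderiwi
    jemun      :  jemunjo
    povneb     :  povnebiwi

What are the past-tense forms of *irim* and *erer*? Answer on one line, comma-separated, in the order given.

irimjo, ereriwi

The pattern is nasality of the final consonant: -jo when the stem ends in a nasal (*ovemen*, *ruzkimjin*, *rumidim*, *jemun*); -iwi when the stem ends in a non-nasal consonant (*foder*, *povneb*).
*irim*: final consonant = /m/, a nasal → -jo → *irimjo*.
*erer*: final consonant = /r/, non-nasal → -iwi → *ereriwi*.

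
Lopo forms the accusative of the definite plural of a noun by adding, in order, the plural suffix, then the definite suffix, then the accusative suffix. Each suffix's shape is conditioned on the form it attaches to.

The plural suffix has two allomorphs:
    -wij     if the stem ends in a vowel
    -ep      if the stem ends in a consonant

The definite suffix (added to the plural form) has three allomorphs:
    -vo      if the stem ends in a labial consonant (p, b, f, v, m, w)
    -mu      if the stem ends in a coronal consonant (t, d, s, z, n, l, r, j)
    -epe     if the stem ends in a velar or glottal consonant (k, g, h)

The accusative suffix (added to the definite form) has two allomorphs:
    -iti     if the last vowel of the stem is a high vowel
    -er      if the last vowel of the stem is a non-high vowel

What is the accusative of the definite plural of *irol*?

*irol*: final sound = /l/, a consonant → -ep → *irolep*.
The final consonant of the plural form *irolep* is /p/, which is labial, so the definite suffix is -vo, giving *irolepvo*.
The last vowel of the definite form *irolepvo* is /o/, which is a non-high vowel, so the accusative suffix is -er, giving *irolepvoer*.

irolepvoer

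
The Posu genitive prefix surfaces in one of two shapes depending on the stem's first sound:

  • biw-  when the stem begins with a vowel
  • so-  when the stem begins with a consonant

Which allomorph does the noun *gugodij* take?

so-

*gugodij*: first sound = /g/, a consonant → so-.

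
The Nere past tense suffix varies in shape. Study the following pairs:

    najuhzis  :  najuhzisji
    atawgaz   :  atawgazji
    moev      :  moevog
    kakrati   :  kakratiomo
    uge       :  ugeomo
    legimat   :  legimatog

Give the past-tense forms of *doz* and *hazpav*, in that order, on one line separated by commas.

dozji, hazpavog

Looking at the final sound of each stem: -ji when the stem ends in a sibilant (*najuhzis*, *atawgaz*); -og when the stem ends in a non-sibilant consonant (*moev*, *legimat*); -omo when the stem ends in a vowel (*kakrati*, *uge*).
The final sound of *doz* is /z/, which is a sibilant, so the suffix is -ji, giving *dozji*.
Since the final sound of *hazpav* is /v/ (a non-sibilant consonant), it takes -og, giving *hazpavog*.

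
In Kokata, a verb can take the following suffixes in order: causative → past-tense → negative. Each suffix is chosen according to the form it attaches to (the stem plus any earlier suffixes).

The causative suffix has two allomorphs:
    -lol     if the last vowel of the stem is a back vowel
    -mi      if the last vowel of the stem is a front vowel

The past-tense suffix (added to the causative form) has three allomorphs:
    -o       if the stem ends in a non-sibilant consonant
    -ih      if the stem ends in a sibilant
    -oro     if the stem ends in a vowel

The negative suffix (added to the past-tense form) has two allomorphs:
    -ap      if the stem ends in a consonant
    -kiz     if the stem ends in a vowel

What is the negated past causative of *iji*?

ijimiorokiz

*iji* — last vowel /i/ (a front vowel) → -mi → *ijimi*.
Since the final sound of the causative form *ijimi* is /i/ (a vowel), it takes -oro, giving *ijimioro*.
Since the final sound of the past-tense form *ijimioro* is /o/ (a vowel), it takes -kiz, giving *ijimiorokiz*.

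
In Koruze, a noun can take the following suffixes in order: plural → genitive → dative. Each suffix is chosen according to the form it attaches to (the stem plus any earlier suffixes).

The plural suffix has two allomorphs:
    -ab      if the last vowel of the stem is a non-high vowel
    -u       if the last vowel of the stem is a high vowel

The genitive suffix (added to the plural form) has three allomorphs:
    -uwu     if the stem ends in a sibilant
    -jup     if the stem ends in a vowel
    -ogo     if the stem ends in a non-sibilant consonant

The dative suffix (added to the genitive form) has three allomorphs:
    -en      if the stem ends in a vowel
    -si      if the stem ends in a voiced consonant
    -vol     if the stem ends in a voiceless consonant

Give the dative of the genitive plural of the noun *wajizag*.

wajizagabogoen

*wajizag* — last vowel /a/ (a non-high vowel) → -ab → *wajizagab*.
Since the final sound of the plural form *wajizagab* is /b/ (a non-sibilant consonant), it takes -ogo, giving *wajizagabogo*.
Since the final sound of the genitive form *wajizagabogo* is /o/ (a vowel), it takes -en, giving *wajizagabogoen*.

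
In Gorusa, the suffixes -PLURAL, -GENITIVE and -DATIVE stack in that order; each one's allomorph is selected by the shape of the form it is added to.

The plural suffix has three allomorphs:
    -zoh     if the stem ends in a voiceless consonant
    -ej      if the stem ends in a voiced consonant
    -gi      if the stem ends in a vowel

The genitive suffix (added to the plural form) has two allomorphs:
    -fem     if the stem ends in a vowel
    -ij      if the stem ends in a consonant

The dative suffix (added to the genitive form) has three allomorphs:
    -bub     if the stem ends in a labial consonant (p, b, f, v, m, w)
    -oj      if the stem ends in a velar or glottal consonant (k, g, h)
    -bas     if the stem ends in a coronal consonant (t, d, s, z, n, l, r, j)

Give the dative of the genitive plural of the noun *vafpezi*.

vafpezigifembub

*vafpezi*: final sound = /i/, a vowel → -gi → *vafpezigi*.
The plural form *vafpezigi*: final sound = /i/, a vowel → -fem → *vafpezigifem*.
The final consonant of the genitive form *vafpezigifem* is /m/, which is labial, so the dative suffix is -bub, giving *vafpezigifembub*.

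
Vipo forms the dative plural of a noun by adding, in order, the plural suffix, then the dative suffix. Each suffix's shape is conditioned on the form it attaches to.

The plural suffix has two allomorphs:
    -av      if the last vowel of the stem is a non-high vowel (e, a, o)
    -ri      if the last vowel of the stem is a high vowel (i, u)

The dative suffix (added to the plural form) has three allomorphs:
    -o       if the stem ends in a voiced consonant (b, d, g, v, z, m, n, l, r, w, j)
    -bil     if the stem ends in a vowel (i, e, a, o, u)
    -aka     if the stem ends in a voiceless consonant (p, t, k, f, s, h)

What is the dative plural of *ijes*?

ijesavo

The last vowel of *ijes* is /e/, which is a non-high vowel, so the plural suffix is -av, giving *ijesav*.
The final sound of the plural form *ijesav* is /v/, which is a voiced consonant, so the dative suffix is -o, giving *ijesavo*.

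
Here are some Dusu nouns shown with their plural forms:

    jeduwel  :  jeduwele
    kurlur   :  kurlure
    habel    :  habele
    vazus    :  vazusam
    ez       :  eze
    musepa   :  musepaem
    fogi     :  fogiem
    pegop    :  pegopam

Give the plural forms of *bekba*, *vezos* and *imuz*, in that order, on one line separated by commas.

bekbaem, vezosam, imuze

The alternation tracks the final sound of the stem — -am when the stem ends in a voiceless consonant (*vazus*, *pegop*); -e when the stem ends in a voiced consonant (*jeduwel*, *kurlur*, *habel*, *ez*); -em when the stem ends in a vowel (*musepa*, *fogi*).
The final sound of *bekba* is /a/, which is a vowel, so the suffix is -em, giving *bekbaem*.
*vezos* — final sound /s/ (a voiceless consonant) → -am → *vezosam*.
Since the final sound of *imuz* is /z/ (a voiced consonant), it takes -e, giving *imuze*.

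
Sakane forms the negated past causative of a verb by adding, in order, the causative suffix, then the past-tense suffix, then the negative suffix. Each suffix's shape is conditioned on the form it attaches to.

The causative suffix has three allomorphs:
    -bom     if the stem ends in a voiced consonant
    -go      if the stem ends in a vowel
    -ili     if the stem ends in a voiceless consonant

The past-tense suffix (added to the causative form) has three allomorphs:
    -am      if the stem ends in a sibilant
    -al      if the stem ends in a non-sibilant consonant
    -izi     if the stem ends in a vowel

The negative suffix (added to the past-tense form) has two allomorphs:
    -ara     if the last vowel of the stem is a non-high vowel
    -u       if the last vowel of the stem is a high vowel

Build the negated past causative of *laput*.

The final sound of *laput* is /t/, which is a voiceless consonant, so the causative suffix is -ili, giving *laputili*.
The final sound of the causative form *laputili* is /i/, which is a vowel, so the past-tense suffix is -izi, giving *laputiliizi*.
The past-tense form *laputiliizi*: last vowel = /i/, a high vowel → -u → *laputiliiziu*.

laputiliiziu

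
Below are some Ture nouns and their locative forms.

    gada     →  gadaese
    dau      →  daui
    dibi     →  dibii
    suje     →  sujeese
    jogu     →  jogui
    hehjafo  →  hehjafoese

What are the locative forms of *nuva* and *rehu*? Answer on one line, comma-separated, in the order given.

nuvaese, rehui

The suffix is conditioned by the last vowel: -i when the last vowel of the stem is a high vowel (*dau*, *dibi*, *jogu*); -ese when the last vowel of the stem is a non-high vowel (*gada*, *suje*, *hehjafo*).
Since the last vowel of *nuva* is /a/ (a non-high vowel), it takes -ese, giving *nuvaese*.
Since the last vowel of *rehu* is /u/ (a high vowel), it takes -i, giving *rehui*.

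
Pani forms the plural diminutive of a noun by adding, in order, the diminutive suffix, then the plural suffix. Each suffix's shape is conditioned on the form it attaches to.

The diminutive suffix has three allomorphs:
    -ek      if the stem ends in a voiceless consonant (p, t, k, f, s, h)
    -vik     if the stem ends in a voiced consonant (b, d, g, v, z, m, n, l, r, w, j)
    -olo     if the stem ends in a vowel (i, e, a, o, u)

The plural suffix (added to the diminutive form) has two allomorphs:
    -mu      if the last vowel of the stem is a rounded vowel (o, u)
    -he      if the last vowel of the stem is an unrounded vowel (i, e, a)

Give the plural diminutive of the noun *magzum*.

Since the final sound of *magzum* is /m/ (a voiced consonant), it takes -vik, giving *magzumvik*.
The diminutive form *magzumvik*: last vowel = /i/, an unrounded vowel → -he → *magzumvikhe*.

magzumvikhe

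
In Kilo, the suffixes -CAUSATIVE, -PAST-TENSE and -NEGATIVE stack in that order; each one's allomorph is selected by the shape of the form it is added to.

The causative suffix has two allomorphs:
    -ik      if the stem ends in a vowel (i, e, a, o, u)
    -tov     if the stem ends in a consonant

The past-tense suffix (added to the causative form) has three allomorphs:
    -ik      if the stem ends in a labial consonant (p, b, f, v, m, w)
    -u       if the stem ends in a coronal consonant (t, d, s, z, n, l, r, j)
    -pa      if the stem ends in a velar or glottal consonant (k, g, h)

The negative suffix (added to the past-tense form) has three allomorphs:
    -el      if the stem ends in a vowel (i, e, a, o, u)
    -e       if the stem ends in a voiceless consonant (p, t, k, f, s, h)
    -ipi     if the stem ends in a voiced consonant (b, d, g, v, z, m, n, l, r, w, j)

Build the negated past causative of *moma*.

The final sound of *moma* is /a/, which is a vowel, so the causative suffix is -ik, giving *momaik*.
The causative form *momaik* — final consonant /k/ (velar/glottal) → -pa → *momaikpa*.
The past-tense form *momaikpa* — final sound /a/ (a vowel) → -el → *momaikpael*.

momaikpael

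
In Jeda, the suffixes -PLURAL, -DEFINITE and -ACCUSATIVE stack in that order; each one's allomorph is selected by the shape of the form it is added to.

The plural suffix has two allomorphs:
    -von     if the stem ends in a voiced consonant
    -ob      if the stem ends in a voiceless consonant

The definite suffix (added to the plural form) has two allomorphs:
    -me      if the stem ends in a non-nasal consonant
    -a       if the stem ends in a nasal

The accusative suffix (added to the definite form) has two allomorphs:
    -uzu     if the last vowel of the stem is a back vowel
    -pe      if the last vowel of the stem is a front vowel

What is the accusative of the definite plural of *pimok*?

*pimok*: final consonant = /k/, voiceless → -ob → *pimokob*.
The plural form *pimokob*: final consonant = /b/, non-nasal → -me → *pimokobme*.
The definite form *pimokobme* — last vowel /e/ (a front vowel) → -pe → *pimokobmepe*.

pimokobmepe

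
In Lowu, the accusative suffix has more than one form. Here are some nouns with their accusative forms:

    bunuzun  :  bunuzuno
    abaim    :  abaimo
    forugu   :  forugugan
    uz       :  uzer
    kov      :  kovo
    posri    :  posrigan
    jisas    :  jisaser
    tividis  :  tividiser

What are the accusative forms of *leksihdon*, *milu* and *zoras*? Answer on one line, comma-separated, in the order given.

The alternation tracks the final sound of the stem — -er when the stem ends in a sibilant (*uz*, *jisas*, *tividis*); -o when the stem ends in a non-sibilant consonant (*bunuzun*, *abaim*, *kov*); -gan when the stem ends in a vowel (*forugu*, *posri*).
*leksihdon* — final sound /n/ (a non-sibilant consonant) → -o → *leksihdono*.
Since the final sound of *milu* is /u/ (a vowel), it takes -gan, giving *milugan*.
*zoras*: final sound = /s/, a sibilant → -er → *zoraser*.

leksihdono, milugan, zoraser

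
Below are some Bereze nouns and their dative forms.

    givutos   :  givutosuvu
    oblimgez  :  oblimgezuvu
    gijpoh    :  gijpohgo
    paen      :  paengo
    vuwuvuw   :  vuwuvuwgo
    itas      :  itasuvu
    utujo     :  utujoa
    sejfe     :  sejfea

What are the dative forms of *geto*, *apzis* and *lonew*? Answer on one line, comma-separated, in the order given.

getoa, apzisuvu, lonewgo

Looking at the final sound of each stem: -uvu when the stem ends in a sibilant (*givutos*, *oblimgez*, *itas*); -go when the stem ends in a non-sibilant consonant (*gijpoh*, *paen*, *vuwuvuw*); -a when the stem ends in a vowel (*utujo*, *sejfe*).
*geto* — final sound /o/ (a vowel) → -a → *getoa*.
The final sound of *apzis* is /s/, which is a sibilant, so the suffix is -uvu, giving *apzisuvu*.
The final sound of *lonew* is /w/, which is a non-sibilant consonant, so the suffix is -go, giving *lonewgo*.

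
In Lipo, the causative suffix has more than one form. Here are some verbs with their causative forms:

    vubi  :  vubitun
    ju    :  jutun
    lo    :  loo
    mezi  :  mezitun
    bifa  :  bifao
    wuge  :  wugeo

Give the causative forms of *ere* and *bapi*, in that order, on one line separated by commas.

The pattern is height harmony: -tun when the last vowel of the stem is a high vowel (*vubi*, *ju*, *mezi*); -o when the last vowel of the stem is a non-high vowel (*lo*, *bifa*, *wuge*).
*ere*: last vowel = /e/, a non-high vowel → -o → *ereo*.
*bapi* — last vowel /i/ (a high vowel) → -tun → *bapitun*.

ereo, bapitun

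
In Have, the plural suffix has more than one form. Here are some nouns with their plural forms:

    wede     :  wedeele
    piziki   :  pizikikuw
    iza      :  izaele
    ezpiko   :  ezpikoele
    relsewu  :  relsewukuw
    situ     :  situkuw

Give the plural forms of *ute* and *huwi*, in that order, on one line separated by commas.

Looking at the last vowel of each stem: -kuw when the last vowel of the stem is a high vowel (*piziki*, *relsewu*, *situ*); -ele when the last vowel of the stem is a non-high vowel (*wede*, *iza*, *ezpiko*).
*ute* — last vowel /e/ (a non-high vowel) → -ele → *uteele*.
*huwi* — last vowel /i/ (a high vowel) → -kuw → *huwikuw*.

uteele, huwikuw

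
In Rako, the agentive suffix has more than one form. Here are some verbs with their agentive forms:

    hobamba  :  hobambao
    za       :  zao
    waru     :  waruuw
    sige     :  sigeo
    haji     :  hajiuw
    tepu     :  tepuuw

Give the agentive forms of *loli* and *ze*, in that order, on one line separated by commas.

The pattern is height harmony: -uw when the last vowel of the stem is a high vowel (*waru*, *haji*, *tepu*); -o when the last vowel of the stem is a non-high vowel (*hobamba*, *za*, *sige*).
*loli* — last vowel /i/ (a high vowel) → -uw → *loliuw*.
*ze*: last vowel = /e/, a non-high vowel → -o → *zeo*.

loliuw, zeo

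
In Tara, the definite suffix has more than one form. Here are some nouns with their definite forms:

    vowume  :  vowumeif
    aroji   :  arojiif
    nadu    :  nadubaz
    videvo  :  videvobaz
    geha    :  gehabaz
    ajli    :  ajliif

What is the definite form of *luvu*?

The alternation tracks the last vowel of the stem — -if when the last vowel of the stem is a front vowel (*vowume*, *aroji*, *ajli*); -baz when the last vowel of the stem is a back vowel (*nadu*, *videvo*, *geha*).
Since the last vowel of *luvu* is /u/ (a back vowel), it takes -baz, giving *luvubaz*.

luvubaz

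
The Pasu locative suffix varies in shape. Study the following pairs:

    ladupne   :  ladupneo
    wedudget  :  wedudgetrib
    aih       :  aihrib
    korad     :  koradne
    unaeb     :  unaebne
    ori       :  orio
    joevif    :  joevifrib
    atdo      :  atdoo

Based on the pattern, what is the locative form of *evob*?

The pattern is voicing of the final sound: -rib when the stem ends in a voiceless consonant (*wedudget*, *aih*, *joevif*); -ne when the stem ends in a voiced consonant (*korad*, *unaeb*); -o when the stem ends in a vowel (*ladupne*, *ori*, *atdo*).
*evob*: final sound = /b/, a voiced consonant → -ne → *evobne*.

evobne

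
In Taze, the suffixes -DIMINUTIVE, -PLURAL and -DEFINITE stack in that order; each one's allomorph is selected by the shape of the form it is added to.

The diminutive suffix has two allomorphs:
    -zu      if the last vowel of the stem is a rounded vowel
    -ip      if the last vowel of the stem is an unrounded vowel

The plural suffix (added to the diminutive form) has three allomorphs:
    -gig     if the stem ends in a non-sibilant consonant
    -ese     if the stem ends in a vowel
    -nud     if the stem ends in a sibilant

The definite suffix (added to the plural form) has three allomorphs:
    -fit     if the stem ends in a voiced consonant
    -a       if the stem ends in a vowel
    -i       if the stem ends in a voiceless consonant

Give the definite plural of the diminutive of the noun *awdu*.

awduzuesea

*awdu* — last vowel /u/ (a rounded vowel) → -zu → *awduzu*.
Since the final sound of the diminutive form *awduzu* is /u/ (a vowel), it takes -ese, giving *awduzuese*.
The plural form *awduzuese* — final sound /e/ (a vowel) → -a → *awduzuesea*.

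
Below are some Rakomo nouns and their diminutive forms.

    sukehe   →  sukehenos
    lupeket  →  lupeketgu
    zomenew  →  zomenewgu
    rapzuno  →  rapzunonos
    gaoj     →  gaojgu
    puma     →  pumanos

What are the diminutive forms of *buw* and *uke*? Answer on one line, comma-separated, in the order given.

Looking at the final sound of each stem: -gu when the stem ends in a consonant (*lupeket*, *zomenew*, *gaoj*); -nos when the stem ends in a vowel (*sukehe*, *rapzuno*, *puma*).
Since the final sound of *buw* is /w/ (a consonant), it takes -gu, giving *buwgu*.
*uke*: final sound = /e/, a vowel → -nos → *ukenos*.

buwgu, ukenos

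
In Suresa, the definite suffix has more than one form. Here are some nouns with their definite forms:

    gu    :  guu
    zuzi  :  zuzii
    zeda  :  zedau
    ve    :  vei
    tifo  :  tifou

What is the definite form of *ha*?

hau

Looking at the last vowel of each stem: -i when the last vowel of the stem is a front vowel (*zuzi*, *ve*); -u when the last vowel of the stem is a back vowel (*gu*, *zeda*, *tifo*).
*ha* — last vowel /a/ (a back vowel) → -u → *hau*.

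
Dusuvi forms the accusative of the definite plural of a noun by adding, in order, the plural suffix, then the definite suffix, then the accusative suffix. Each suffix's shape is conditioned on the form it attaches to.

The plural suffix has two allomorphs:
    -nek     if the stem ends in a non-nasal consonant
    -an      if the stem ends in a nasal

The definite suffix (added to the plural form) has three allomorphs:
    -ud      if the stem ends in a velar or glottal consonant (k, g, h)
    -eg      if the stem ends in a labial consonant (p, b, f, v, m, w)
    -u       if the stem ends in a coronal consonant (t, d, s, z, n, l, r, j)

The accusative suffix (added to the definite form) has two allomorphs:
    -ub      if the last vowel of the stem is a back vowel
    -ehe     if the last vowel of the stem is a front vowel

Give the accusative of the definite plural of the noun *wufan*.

wufananuub

The final consonant of *wufan* is /n/, which is a nasal, so the plural suffix is -an, giving *wufanan*.
Since the final consonant of the plural form *wufanan* is /n/ (coronal), it takes -u, giving *wufananu*.
The definite form *wufananu* — last vowel /u/ (a back vowel) → -ub → *wufananuub*.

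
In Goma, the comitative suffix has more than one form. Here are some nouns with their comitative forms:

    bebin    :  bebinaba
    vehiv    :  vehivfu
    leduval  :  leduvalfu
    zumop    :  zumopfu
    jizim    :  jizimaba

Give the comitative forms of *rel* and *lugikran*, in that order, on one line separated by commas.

relfu, lugikranaba

The pattern is nasality of the final consonant: -aba when the stem ends in a nasal (*bebin*, *jizim*); -fu when the stem ends in a non-nasal consonant (*vehiv*, *leduval*, *zumop*).
*rel*: final consonant = /l/, non-nasal → -fu → *relfu*.
*lugikran* — final consonant /n/ (a nasal) → -aba → *lugikranaba*.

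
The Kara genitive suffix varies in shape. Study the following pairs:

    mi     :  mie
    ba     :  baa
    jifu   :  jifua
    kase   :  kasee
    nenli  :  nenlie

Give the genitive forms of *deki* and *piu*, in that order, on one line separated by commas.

dekie, piua

The pattern is front/back vowel harmony: -e when the last vowel of the stem is a front vowel (*mi*, *kase*, *nenli*); -a when the last vowel of the stem is a back vowel (*ba*, *jifu*).
*deki* — last vowel /i/ (a front vowel) → -e → *dekie*.
*piu*: last vowel = /u/, a back vowel → -a → *piua*.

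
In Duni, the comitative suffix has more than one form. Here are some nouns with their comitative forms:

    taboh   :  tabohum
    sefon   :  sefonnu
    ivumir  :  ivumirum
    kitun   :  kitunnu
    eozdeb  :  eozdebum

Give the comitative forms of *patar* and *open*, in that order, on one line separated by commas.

The alternation tracks the final consonant of the stem — -nu when the stem ends in a nasal (*sefon*, *kitun*); -um when the stem ends in a non-nasal consonant (*taboh*, *ivumir*, *eozdeb*).
*patar* — final consonant /r/ (non-nasal) → -um → *patarum*.
Since the final consonant of *open* is /n/ (a nasal), it takes -nu, giving *opennu*.

patarum, opennu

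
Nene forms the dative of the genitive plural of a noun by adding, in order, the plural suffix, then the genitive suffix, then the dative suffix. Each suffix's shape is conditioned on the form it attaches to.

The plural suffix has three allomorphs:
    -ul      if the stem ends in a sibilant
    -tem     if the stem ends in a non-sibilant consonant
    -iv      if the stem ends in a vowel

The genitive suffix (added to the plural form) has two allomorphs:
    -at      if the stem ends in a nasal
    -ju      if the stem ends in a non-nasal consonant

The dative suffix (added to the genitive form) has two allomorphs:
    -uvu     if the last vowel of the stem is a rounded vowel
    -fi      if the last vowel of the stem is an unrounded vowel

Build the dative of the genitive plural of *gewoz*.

gewozuljuuvu

*gewoz* — final sound /z/ (a sibilant) → -ul → *gewozul*.
Since the final consonant of the plural form *gewozul* is /l/ (non-nasal), it takes -ju, giving *gewozulju*.
The genitive form *gewozulju*: last vowel = /u/, a rounded vowel → -uvu → *gewozuljuuvu*.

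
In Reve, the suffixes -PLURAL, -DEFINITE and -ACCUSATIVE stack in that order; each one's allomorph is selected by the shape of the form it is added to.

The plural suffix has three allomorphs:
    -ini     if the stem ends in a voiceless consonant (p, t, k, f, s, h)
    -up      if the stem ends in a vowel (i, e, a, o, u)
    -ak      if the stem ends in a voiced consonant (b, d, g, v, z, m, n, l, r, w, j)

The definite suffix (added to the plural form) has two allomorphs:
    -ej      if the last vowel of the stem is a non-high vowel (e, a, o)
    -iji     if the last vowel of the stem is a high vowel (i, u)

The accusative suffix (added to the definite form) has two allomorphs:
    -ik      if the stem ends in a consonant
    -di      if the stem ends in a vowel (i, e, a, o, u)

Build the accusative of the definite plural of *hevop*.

hevopiniijidi

*hevop* — final sound /p/ (a voiceless consonant) → -ini → *hevopini*.
Since the last vowel of the plural form *hevopini* is /i/ (a high vowel), it takes -iji, giving *hevopiniiji*.
The definite form *hevopiniiji* — final sound /i/ (a vowel) → -di → *hevopiniijidi*.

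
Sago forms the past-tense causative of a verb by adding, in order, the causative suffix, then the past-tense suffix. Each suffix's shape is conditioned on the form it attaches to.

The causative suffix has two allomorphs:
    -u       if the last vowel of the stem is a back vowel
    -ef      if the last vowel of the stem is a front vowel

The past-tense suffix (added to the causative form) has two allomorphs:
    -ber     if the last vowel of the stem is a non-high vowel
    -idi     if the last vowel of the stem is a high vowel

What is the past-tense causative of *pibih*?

pibihefber

Since the last vowel of *pibih* is /i/ (a front vowel), it takes -ef, giving *pibihef*.
Since the last vowel of the causative form *pibihef* is /e/ (a non-high vowel), it takes -ber, giving *pibihefber*.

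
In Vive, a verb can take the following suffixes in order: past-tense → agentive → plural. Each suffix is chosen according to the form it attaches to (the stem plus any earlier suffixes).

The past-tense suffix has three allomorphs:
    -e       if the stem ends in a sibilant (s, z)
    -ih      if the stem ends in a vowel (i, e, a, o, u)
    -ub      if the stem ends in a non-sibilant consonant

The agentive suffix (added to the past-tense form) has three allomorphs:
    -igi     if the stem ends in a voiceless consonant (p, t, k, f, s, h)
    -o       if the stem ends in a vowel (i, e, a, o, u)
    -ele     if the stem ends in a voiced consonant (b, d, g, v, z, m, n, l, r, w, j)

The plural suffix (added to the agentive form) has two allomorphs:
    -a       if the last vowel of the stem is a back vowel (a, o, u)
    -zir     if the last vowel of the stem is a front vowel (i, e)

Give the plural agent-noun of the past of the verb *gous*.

gouseoa

*gous* — final sound /s/ (a sibilant) → -e → *gouse*.
The past-tense form *gouse* — final sound /e/ (a vowel) → -o → *gouseo*.
Since the last vowel of the agentive form *gouseo* is /o/ (a back vowel), it takes -a, giving *gouseoa*.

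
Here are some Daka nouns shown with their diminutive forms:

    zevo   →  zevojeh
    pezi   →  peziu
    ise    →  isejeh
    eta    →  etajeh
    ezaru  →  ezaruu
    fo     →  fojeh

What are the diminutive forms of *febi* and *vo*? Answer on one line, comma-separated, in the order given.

febiu, vojeh

The alternation tracks the last vowel of the stem — -u when the last vowel of the stem is a high vowel (*pezi*, *ezaru*); -jeh when the last vowel of the stem is a non-high vowel (*zevo*, *ise*, *eta*, *fo*).
*febi* — last vowel /i/ (a high vowel) → -u → *febiu*.
The last vowel of *vo* is /o/, which is a non-high vowel, so the suffix is -jeh, giving *vojeh*.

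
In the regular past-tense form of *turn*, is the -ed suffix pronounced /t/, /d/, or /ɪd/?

The stem *turn* ends in a voiced sound other than /d/.
The -ed suffix is realized as /ɪd/ after /t, d/; as /t/ after other voiceless consonants; and as /d/ after other voiced sounds.
So -ed on *turn* is pronounced /d/.

/d/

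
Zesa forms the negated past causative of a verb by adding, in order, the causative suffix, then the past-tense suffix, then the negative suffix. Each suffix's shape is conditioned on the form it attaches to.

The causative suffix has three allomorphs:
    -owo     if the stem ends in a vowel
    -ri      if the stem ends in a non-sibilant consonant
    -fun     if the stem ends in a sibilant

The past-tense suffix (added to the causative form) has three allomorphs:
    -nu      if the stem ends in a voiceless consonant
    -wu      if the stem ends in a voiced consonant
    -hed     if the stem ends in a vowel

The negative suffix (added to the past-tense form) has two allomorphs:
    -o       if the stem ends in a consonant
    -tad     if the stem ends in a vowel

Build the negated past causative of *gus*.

gusfunwutad

*gus* — final sound /s/ (a sibilant) → -fun → *gusfun*.
The causative form *gusfun* — final sound /n/ (a voiced consonant) → -wu → *gusfunwu*.
The past-tense form *gusfunwu*: final sound = /u/, a vowel → -tad → *gusfunwutad*.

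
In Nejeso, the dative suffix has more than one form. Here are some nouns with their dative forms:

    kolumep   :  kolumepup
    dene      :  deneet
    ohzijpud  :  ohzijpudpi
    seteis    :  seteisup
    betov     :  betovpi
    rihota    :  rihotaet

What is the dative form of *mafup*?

mafupup

Looking at the final sound of each stem: -up when the stem ends in a voiceless consonant (*kolumep*, *seteis*); -pi when the stem ends in a voiced consonant (*ohzijpud*, *betov*); -et when the stem ends in a vowel (*dene*, *rihota*).
*mafup* — final sound /p/ (a voiceless consonant) → -up → *mafupup*.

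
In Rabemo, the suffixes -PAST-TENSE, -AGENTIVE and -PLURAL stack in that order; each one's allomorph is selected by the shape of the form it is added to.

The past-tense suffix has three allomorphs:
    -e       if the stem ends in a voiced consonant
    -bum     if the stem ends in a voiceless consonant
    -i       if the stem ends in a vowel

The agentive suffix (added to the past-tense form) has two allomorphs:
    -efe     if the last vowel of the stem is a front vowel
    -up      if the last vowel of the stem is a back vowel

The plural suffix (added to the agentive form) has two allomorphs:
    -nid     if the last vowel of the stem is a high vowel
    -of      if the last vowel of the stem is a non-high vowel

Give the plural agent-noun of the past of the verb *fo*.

foiefeof

The final sound of *fo* is /o/, which is a vowel, so the past-tense suffix is -i, giving *foi*.
The last vowel of the past-tense form *foi* is /i/, which is a front vowel, so the agentive suffix is -efe, giving *foiefe*.
The last vowel of the agentive form *foiefe* is /e/, which is a non-high vowel, so the plural suffix is -of, giving *foiefeof*.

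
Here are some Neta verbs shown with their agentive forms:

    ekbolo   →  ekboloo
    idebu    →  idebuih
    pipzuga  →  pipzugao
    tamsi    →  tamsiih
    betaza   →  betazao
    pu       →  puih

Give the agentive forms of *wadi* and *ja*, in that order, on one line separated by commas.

Looking at the last vowel of each stem: -ih when the last vowel of the stem is a high vowel (*idebu*, *tamsi*, *pu*); -o when the last vowel of the stem is a non-high vowel (*ekbolo*, *pipzuga*, *betaza*).
Since the last vowel of *wadi* is /i/ (a high vowel), it takes -ih, giving *wadiih*.
The last vowel of *ja* is /a/, which is a non-high vowel, so the suffix is -o, giving *jao*.

wadiih, jao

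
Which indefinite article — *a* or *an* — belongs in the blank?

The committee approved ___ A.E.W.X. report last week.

The indefinite article is chosen by the initial *sound* of the following word, not its spelling.
The initialism *A.E.W.X.* is read letter by letter; the first letter, A, is pronounced /eɪ/, which begins with a vowel sound.
So the article is *an*: The committee approved an A.E.W.X. report last week.

an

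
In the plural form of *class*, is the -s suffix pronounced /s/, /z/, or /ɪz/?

/ɪz/

The stem *class* ends in a sibilant (/s, z, ʃ, ʒ, tʃ, dʒ/).
The plural suffix surfaces as /ɪz/ after sibilants, /s/ after other voiceless consonants, and /z/ after other voiced sounds.
So the plural -s on *class* is pronounced /ɪz/.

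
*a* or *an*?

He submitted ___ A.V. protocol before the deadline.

The indefinite article is chosen by the initial *sound* of the following word, not its spelling.
The initialism *A.V.* is read letter by letter; the first letter, A, is pronounced /eɪ/, which begins with a vowel sound.
So the article is *an*: He submitted an A.V. protocol before the deadline.

an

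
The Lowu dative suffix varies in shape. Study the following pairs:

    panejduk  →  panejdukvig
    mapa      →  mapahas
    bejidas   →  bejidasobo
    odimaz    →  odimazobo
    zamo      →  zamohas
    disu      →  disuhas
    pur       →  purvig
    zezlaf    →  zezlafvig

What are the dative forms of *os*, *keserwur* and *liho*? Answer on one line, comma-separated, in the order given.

osobo, keserwurvig, lihohas

Looking at the final sound of each stem: -obo when the stem ends in a sibilant (*bejidas*, *odimaz*); -vig when the stem ends in a non-sibilant consonant (*panejduk*, *pur*, *zezlaf*); -has when the stem ends in a vowel (*mapa*, *zamo*, *disu*).
*os* — final sound /s/ (a sibilant) → -obo → *osobo*.
*keserwur* — final sound /r/ (a non-sibilant consonant) → -vig → *keserwurvig*.
Since the final sound of *liho* is /o/ (a vowel), it takes -has, giving *lihohas*.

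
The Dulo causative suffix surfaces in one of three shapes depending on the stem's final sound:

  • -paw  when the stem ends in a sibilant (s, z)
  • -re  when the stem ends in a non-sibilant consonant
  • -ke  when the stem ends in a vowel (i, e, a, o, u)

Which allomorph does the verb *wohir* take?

-re

Since the final sound of *wohir* is /r/ (a non-sibilant consonant), it takes -re.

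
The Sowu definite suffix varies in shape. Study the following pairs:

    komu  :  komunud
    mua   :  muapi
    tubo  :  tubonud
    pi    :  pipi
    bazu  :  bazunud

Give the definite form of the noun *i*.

The pattern is rounding harmony: -nud when the last vowel of the stem is a rounded vowel (*komu*, *tubo*, *bazu*); -pi when the last vowel of the stem is an unrounded vowel (*mua*, *pi*).
The last vowel of *i* is /i/, which is an unrounded vowel, so the suffix is -pi, giving *ipi*.

ipi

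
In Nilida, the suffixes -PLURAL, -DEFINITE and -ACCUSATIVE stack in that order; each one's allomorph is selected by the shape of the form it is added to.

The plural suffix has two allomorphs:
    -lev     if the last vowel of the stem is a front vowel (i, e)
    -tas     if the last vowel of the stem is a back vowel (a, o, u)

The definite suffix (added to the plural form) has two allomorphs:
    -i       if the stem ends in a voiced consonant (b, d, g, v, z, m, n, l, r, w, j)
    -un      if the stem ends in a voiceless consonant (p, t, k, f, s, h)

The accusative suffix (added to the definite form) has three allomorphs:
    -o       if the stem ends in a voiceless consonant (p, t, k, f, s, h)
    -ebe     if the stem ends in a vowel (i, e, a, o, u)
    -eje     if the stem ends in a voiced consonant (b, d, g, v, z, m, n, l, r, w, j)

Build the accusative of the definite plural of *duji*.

Since the last vowel of *duji* is /i/ (a front vowel), it takes -lev, giving *dujilev*.
Since the final consonant of the plural form *dujilev* is /v/ (voiced), it takes -i, giving *dujilevi*.
The definite form *dujilevi*: final sound = /i/, a vowel → -ebe → *dujileviebe*.

dujileviebe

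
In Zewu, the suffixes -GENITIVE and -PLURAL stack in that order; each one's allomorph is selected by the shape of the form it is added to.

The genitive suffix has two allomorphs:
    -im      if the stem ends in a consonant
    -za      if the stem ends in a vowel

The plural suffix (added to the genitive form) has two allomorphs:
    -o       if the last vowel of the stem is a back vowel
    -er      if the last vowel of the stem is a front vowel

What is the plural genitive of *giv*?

givimer

Since the final sound of *giv* is /v/ (a consonant), it takes -im, giving *givim*.
The last vowel of the genitive form *givim* is /i/, which is a front vowel, so the plural suffix is -er, giving *givimer*.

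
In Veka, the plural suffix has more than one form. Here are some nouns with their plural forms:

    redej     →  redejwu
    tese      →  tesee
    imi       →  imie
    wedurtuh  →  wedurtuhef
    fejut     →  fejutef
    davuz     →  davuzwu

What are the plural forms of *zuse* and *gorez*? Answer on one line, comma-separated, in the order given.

The suffix is conditioned by the final sound: -ef when the stem ends in a voiceless consonant (*wedurtuh*, *fejut*); -wu when the stem ends in a voiced consonant (*redej*, *davuz*); -e when the stem ends in a vowel (*tese*, *imi*).
*zuse* — final sound /e/ (a vowel) → -e → *zusee*.
*gorez*: final sound = /z/, a voiced consonant → -wu → *gorezwu*.

zusee, gorezwu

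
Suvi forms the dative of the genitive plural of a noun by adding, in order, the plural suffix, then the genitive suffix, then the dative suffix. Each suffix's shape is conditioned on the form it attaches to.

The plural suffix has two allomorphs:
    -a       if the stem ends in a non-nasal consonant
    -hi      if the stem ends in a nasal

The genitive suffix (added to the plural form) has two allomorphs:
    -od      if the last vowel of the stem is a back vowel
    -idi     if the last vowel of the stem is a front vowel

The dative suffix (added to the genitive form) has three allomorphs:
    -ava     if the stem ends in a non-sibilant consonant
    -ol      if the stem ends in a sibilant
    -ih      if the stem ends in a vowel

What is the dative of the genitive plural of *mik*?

Since the final consonant of *mik* is /k/ (non-nasal), it takes -a, giving *mika*.
The plural form *mika*: last vowel = /a/, a back vowel → -od → *mikaod*.
The genitive form *mikaod* — final sound /d/ (a non-sibilant consonant) → -ava → *mikaodava*.

mikaodava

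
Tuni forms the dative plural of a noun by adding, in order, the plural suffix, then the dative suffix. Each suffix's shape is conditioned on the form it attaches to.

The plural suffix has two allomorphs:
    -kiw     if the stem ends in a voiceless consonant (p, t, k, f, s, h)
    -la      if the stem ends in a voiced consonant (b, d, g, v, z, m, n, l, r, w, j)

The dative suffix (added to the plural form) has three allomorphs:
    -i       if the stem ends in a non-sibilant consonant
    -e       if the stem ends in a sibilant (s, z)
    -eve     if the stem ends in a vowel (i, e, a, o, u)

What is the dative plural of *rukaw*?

rukawlaeve

*rukaw*: final consonant = /w/, voiced → -la → *rukawla*.
The plural form *rukawla* — final sound /a/ (a vowel) → -eve → *rukawlaeve*.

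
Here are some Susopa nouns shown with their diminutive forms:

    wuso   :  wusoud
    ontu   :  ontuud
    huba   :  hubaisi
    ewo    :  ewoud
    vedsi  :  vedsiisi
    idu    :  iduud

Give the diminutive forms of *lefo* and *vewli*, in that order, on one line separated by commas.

The pattern is rounding harmony: -ud when the last vowel of the stem is a rounded vowel (*wuso*, *ontu*, *ewo*, *idu*); -isi when the last vowel of the stem is an unrounded vowel (*huba*, *vedsi*).
Since the last vowel of *lefo* is /o/ (a rounded vowel), it takes -ud, giving *lefoud*.
*vewli* — last vowel /i/ (an unrounded vowel) → -isi → *vewliisi*.

lefoud, vewliisi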